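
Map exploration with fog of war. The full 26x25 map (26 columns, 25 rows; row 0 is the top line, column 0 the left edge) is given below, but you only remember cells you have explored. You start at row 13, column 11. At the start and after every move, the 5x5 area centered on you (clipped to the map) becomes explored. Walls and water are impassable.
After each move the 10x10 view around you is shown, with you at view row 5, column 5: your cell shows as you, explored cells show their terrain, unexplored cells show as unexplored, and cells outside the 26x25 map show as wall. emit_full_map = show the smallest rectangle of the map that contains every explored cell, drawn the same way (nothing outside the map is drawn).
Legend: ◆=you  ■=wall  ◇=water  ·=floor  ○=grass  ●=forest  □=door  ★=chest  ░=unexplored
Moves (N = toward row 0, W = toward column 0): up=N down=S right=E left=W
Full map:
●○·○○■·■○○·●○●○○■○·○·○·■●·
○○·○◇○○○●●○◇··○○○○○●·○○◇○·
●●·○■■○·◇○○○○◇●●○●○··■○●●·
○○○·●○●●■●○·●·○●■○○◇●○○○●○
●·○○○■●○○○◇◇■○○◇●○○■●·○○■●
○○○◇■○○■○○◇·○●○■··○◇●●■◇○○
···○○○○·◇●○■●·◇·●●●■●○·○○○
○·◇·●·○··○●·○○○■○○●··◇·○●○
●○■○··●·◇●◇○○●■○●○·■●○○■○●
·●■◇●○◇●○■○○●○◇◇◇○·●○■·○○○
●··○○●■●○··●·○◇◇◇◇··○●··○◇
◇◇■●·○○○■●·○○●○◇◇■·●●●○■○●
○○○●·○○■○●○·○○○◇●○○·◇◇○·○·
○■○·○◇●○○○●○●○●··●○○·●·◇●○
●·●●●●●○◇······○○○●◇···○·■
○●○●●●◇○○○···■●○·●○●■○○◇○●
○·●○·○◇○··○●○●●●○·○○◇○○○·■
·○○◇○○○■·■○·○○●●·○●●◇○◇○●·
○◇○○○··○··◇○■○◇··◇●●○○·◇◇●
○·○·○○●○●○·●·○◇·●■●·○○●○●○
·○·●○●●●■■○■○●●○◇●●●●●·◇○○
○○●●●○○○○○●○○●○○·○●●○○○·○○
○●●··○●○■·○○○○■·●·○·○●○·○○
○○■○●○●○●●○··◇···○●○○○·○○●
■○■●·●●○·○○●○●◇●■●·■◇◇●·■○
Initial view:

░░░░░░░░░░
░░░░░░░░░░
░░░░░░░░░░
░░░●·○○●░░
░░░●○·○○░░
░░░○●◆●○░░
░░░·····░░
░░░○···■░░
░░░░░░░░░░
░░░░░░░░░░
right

░░░░░░░░░░
░░░░░░░░░░
░░░░░░░░░░
░░●·○○●○░░
░░●○·○○○░░
░░○●○◆○●░░
░░······░░
░░○···■●░░
░░░░░░░░░░
░░░░░░░░░░

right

░░░░░░░░░░
░░░░░░░░░░
░░░░░░░░░░
░●·○○●○◇░░
░●○·○○○◇░░
░○●○●◆●·░░
░······○░░
░○···■●○░░
░░░░░░░░░░
░░░░░░░░░░

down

░░░░░░░░░░
░░░░░░░░░░
░●·○○●○◇░░
░●○·○○○◇░░
░○●○●○●·░░
░····◆·○░░
░○···■●○░░
░░░●○●●●░░
░░░░░░░░░░
░░░░░░░░░░

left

░░░░░░░░░░
░░░░░░░░░░
░░●·○○●○◇░
░░●○·○○○◇░
░░○●○●○●·░
░░···◆··○░
░░○···■●○░
░░░○●○●●●░
░░░░░░░░░░
░░░░░░░░░░

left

░░░░░░░░░░
░░░░░░░░░░
░░░●·○○●○◇
░░░●○·○○○◇
░░░○●○●○●·
░░░··◆···○
░░░○···■●○
░░░·○●○●●●
░░░░░░░░░░
░░░░░░░░░░

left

░░░░░░░░░░
░░░░░░░░░░
░░░░●·○○●○
░░░○●○·○○○
░░░○○●○●○●
░░░◇·◆····
░░░○○···■●
░░░··○●○●●
░░░░░░░░░░
░░░░░░░░░░

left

░░░░░░░░░░
░░░░░░░░░░
░░░░░●·○○●
░░░■○●○·○○
░░░○○○●○●○
░░░○◇◆····
░░░○○○···■
░░░○··○●○●
░░░░░░░░░░
░░░░░░░░░░

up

░░░░░░░░░░
░░░░░░░░░░
░░░░░░░░░░
░░░○■●·○○●
░░░■○●○·○○
░░░○○◆●○●○
░░░○◇·····
░░░○○○···■
░░░○··○●○●
░░░░░░░░░░

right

░░░░░░░░░░
░░░░░░░░░░
░░░░░░░░░░
░░○■●·○○●○
░░■○●○·○○○
░░○○○◆○●○●
░░○◇······
░░○○○···■●
░░○··○●○●●
░░░░░░░░░░

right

░░░░░░░░░░
░░░░░░░░░░
░░░░░░░░░░
░○■●·○○●○◇
░■○●○·○○○◇
░○○○●◆●○●·
░○◇······○
░○○○···■●○
░○··○●○●●●
░░░░░░░░░░

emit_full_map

○■●·○○●○◇
■○●○·○○○◇
○○○●◆●○●·
○◇······○
○○○···■●○
○··○●○●●●

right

░░░░░░░░░░
░░░░░░░░░░
░░░░░░░░░░
○■●·○○●○◇░
■○●○·○○○◇░
○○○●○◆○●·░
○◇······○░
○○○···■●○░
○··○●○●●●░
░░░░░░░░░░

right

░░░░░░░░░░
░░░░░░░░░░
░░░░░░░░░░
■●·○○●○◇░░
○●○·○○○◇░░
○○●○●◆●·░░
◇······○░░
○○···■●○░░
··○●○●●●░░
░░░░░░░░░░

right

░░░░░░░░░░
░░░░░░░░░░
░░░░░░░░░░
●·○○●○◇◇░░
●○·○○○◇●░░
○●○●○◆··░░
······○○░░
○···■●○·░░
·○●○●●●░░░
░░░░░░░░░░

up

░░░░░░░░░░
░░░░░░░░░░
░░░░░░░░░░
░░░·○◇◇◇░░
●·○○●○◇◇░░
●○·○○◆◇●░░
○●○●○●··░░
······○○░░
○···■●○·░░
·○●○●●●░░░

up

░░░░░░░░░░
░░░░░░░░░░
░░░░░░░░░░
░░░●○◇◇◇░░
░░░·○◇◇◇░░
●·○○●◆◇◇░░
●○·○○○◇●░░
○●○●○●··░░
······○○░░
○···■●○·░░

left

░░░░░░░░░░
░░░░░░░░░░
░░░░░░░░░░
░░░○●○◇◇◇░
░░░●·○◇◇◇░
■●·○○◆○◇◇░
○●○·○○○◇●░
○○●○●○●··░
◇······○○░
○○···■●○·░

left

░░░░░░░░░░
░░░░░░░░░░
░░░░░░░░░░
░░░○○●○◇◇◇
░░░·●·○◇◇◇
○■●·○◆●○◇◇
■○●○·○○○◇●
○○○●○●○●··
○◇······○○
○○○···■●○·

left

░░░░░░░░░░
░░░░░░░░░░
░░░░░░░░░░
░░░■○○●○◇◇
░░░··●·○◇◇
░○■●·◆○●○◇
░■○●○·○○○◇
░○○○●○●○●·
░○◇······○
░○○○···■●○

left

░░░░░░░░░░
░░░░░░░░░░
░░░░░░░░░░
░░░○■○○●○◇
░░░○··●·○◇
░░○■●◆○○●○
░░■○●○·○○○
░░○○○●○●○●
░░○◇······
░░○○○···■●

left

░░░░░░░░░░
░░░░░░░░░░
░░░░░░░░░░
░░░●○■○○●○
░░░●○··●·○
░░░○■◆·○○●
░░░■○●○·○○
░░░○○○●○●○
░░░○◇·····
░░░○○○···■

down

░░░░░░░░░░
░░░░░░░░░░
░░░●○■○○●○
░░░●○··●·○
░░░○■●·○○●
░░░■○◆○·○○
░░░○○○●○●○
░░░○◇·····
░░░○○○···■
░░░○··○●○●

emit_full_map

●○■○○●○◇◇◇
●○··●·○◇◇◇
○■●·○○●○◇◇
■○◆○·○○○◇●
○○○●○●○●··
○◇······○○
○○○···■●○·
○··○●○●●●░

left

░░░░░░░░░░
░░░░░░░░░░
░░░░●○■○○●
░░░■●○··●·
░░░○○■●·○○
░░░○■◆●○·○
░░░●○○○●○●
░░░●○◇····
░░░░○○○···
░░░░○··○●○

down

░░░░░░░░░░
░░░░●○■○○●
░░░■●○··●·
░░░○○■●·○○
░░░○■○●○·○
░░░●○◆○●○●
░░░●○◇····
░░░◇○○○···
░░░░○··○●○
░░░░░░░░░░

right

░░░░░░░░░░
░░░●○■○○●○
░░■●○··●·○
░░○○■●·○○●
░░○■○●○·○○
░░●○○◆●○●○
░░●○◇·····
░░◇○○○···■
░░░○··○●○●
░░░░░░░░░░

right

░░░░░░░░░░
░░●○■○○●○◇
░■●○··●·○◇
░○○■●·○○●○
░○■○●○·○○○
░●○○○◆○●○●
░●○◇······
░◇○○○···■●
░░○··○●○●●
░░░░░░░░░░

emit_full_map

░●○■○○●○◇◇◇
■●○··●·○◇◇◇
○○■●·○○●○◇◇
○■○●○·○○○◇●
●○○○◆○●○●··
●○◇······○○
◇○○○···■●○·
░○··○●○●●●░


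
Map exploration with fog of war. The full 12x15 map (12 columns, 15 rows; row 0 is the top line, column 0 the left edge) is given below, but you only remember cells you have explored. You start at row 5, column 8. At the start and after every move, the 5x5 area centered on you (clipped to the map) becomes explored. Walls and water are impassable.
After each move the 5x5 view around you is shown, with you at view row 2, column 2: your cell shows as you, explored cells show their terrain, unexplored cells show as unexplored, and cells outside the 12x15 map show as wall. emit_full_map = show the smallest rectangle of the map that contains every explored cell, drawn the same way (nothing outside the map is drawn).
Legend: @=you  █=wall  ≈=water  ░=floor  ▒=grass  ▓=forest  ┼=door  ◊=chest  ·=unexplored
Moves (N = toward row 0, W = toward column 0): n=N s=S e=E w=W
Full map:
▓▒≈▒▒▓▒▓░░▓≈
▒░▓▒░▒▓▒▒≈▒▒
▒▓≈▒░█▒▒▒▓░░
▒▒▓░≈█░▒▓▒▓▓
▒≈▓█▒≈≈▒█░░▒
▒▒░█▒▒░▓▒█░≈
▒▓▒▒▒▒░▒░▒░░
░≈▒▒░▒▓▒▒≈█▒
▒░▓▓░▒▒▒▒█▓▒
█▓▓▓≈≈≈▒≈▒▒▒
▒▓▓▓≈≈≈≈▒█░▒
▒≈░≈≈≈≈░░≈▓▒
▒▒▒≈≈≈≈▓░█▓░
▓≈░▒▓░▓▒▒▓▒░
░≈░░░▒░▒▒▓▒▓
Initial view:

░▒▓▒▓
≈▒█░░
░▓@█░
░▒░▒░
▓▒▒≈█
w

█░▒▓▒
≈≈▒█░
▒░@▒█
▒░▒░▒
▒▓▒▒≈

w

≈█░▒▓
▒≈≈▒█
▒▒@▓▒
▒▒░▒░
░▒▓▒▒

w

░≈█░▒
█▒≈≈▒
█▒@░▓
▒▒▒░▒
▒░▒▓▒

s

█▒≈≈▒
█▒▒░▓
▒▒@░▒
▒░▒▓▒
▓░▒▒▒

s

█▒▒░▓
▒▒▒░▒
▒░@▓▒
▓░▒▒▒
▓≈≈≈▒

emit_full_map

░≈█░▒▓▒▓
█▒≈≈▒█░░
█▒▒░▓▒█░
▒▒▒░▒░▒░
▒░@▓▒▒≈█
▓░▒▒▒···
▓≈≈≈▒···

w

░█▒▒░
▒▒▒▒░
▒▒@▒▓
▓▓░▒▒
▓▓≈≈≈

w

▒░█▒▒
▓▒▒▒▒
≈▒@░▒
░▓▓░▒
▓▓▓≈≈

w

▒▒░█▒
▒▓▒▒▒
░≈@▒░
▒░▓▓░
█▓▓▓≈

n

▒≈▓█▒
▒▒░█▒
▒▓@▒▒
░≈▒▒░
▒░▓▓░

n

▒▒▓░≈
▒≈▓█▒
▒▒@█▒
▒▓▒▒▒
░≈▒▒░

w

█▒▒▓░
█▒≈▓█
█▒@░█
█▒▓▒▒
█░≈▒▒

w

██▒▒▓
██▒≈▓
██@▒░
██▒▓▒
██░≈▒

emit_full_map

▒▒▓░≈█░▒▓▒▓
▒≈▓█▒≈≈▒█░░
@▒░█▒▒░▓▒█░
▒▓▒▒▒▒░▒░▒░
░≈▒▒░▒▓▒▒≈█
▒░▓▓░▒▒▒···
█▓▓▓≈≈≈▒···

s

██▒≈▓
██▒▒░
██@▓▒
██░≈▒
██▒░▓

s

██▒▒░
██▒▓▒
██@≈▒
██▒░▓
███▓▓

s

██▒▓▒
██░≈▒
██@░▓
███▓▓
██▒▓▓

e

█▒▓▒▒
█░≈▒▒
█▒@▓▓
██▓▓▓
█▒▓▓▓

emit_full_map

▒▒▓░≈█░▒▓▒▓
▒≈▓█▒≈≈▒█░░
▒▒░█▒▒░▓▒█░
▒▓▒▒▒▒░▒░▒░
░≈▒▒░▒▓▒▒≈█
▒@▓▓░▒▒▒···
█▓▓▓≈≈≈▒···
▒▓▓▓·······


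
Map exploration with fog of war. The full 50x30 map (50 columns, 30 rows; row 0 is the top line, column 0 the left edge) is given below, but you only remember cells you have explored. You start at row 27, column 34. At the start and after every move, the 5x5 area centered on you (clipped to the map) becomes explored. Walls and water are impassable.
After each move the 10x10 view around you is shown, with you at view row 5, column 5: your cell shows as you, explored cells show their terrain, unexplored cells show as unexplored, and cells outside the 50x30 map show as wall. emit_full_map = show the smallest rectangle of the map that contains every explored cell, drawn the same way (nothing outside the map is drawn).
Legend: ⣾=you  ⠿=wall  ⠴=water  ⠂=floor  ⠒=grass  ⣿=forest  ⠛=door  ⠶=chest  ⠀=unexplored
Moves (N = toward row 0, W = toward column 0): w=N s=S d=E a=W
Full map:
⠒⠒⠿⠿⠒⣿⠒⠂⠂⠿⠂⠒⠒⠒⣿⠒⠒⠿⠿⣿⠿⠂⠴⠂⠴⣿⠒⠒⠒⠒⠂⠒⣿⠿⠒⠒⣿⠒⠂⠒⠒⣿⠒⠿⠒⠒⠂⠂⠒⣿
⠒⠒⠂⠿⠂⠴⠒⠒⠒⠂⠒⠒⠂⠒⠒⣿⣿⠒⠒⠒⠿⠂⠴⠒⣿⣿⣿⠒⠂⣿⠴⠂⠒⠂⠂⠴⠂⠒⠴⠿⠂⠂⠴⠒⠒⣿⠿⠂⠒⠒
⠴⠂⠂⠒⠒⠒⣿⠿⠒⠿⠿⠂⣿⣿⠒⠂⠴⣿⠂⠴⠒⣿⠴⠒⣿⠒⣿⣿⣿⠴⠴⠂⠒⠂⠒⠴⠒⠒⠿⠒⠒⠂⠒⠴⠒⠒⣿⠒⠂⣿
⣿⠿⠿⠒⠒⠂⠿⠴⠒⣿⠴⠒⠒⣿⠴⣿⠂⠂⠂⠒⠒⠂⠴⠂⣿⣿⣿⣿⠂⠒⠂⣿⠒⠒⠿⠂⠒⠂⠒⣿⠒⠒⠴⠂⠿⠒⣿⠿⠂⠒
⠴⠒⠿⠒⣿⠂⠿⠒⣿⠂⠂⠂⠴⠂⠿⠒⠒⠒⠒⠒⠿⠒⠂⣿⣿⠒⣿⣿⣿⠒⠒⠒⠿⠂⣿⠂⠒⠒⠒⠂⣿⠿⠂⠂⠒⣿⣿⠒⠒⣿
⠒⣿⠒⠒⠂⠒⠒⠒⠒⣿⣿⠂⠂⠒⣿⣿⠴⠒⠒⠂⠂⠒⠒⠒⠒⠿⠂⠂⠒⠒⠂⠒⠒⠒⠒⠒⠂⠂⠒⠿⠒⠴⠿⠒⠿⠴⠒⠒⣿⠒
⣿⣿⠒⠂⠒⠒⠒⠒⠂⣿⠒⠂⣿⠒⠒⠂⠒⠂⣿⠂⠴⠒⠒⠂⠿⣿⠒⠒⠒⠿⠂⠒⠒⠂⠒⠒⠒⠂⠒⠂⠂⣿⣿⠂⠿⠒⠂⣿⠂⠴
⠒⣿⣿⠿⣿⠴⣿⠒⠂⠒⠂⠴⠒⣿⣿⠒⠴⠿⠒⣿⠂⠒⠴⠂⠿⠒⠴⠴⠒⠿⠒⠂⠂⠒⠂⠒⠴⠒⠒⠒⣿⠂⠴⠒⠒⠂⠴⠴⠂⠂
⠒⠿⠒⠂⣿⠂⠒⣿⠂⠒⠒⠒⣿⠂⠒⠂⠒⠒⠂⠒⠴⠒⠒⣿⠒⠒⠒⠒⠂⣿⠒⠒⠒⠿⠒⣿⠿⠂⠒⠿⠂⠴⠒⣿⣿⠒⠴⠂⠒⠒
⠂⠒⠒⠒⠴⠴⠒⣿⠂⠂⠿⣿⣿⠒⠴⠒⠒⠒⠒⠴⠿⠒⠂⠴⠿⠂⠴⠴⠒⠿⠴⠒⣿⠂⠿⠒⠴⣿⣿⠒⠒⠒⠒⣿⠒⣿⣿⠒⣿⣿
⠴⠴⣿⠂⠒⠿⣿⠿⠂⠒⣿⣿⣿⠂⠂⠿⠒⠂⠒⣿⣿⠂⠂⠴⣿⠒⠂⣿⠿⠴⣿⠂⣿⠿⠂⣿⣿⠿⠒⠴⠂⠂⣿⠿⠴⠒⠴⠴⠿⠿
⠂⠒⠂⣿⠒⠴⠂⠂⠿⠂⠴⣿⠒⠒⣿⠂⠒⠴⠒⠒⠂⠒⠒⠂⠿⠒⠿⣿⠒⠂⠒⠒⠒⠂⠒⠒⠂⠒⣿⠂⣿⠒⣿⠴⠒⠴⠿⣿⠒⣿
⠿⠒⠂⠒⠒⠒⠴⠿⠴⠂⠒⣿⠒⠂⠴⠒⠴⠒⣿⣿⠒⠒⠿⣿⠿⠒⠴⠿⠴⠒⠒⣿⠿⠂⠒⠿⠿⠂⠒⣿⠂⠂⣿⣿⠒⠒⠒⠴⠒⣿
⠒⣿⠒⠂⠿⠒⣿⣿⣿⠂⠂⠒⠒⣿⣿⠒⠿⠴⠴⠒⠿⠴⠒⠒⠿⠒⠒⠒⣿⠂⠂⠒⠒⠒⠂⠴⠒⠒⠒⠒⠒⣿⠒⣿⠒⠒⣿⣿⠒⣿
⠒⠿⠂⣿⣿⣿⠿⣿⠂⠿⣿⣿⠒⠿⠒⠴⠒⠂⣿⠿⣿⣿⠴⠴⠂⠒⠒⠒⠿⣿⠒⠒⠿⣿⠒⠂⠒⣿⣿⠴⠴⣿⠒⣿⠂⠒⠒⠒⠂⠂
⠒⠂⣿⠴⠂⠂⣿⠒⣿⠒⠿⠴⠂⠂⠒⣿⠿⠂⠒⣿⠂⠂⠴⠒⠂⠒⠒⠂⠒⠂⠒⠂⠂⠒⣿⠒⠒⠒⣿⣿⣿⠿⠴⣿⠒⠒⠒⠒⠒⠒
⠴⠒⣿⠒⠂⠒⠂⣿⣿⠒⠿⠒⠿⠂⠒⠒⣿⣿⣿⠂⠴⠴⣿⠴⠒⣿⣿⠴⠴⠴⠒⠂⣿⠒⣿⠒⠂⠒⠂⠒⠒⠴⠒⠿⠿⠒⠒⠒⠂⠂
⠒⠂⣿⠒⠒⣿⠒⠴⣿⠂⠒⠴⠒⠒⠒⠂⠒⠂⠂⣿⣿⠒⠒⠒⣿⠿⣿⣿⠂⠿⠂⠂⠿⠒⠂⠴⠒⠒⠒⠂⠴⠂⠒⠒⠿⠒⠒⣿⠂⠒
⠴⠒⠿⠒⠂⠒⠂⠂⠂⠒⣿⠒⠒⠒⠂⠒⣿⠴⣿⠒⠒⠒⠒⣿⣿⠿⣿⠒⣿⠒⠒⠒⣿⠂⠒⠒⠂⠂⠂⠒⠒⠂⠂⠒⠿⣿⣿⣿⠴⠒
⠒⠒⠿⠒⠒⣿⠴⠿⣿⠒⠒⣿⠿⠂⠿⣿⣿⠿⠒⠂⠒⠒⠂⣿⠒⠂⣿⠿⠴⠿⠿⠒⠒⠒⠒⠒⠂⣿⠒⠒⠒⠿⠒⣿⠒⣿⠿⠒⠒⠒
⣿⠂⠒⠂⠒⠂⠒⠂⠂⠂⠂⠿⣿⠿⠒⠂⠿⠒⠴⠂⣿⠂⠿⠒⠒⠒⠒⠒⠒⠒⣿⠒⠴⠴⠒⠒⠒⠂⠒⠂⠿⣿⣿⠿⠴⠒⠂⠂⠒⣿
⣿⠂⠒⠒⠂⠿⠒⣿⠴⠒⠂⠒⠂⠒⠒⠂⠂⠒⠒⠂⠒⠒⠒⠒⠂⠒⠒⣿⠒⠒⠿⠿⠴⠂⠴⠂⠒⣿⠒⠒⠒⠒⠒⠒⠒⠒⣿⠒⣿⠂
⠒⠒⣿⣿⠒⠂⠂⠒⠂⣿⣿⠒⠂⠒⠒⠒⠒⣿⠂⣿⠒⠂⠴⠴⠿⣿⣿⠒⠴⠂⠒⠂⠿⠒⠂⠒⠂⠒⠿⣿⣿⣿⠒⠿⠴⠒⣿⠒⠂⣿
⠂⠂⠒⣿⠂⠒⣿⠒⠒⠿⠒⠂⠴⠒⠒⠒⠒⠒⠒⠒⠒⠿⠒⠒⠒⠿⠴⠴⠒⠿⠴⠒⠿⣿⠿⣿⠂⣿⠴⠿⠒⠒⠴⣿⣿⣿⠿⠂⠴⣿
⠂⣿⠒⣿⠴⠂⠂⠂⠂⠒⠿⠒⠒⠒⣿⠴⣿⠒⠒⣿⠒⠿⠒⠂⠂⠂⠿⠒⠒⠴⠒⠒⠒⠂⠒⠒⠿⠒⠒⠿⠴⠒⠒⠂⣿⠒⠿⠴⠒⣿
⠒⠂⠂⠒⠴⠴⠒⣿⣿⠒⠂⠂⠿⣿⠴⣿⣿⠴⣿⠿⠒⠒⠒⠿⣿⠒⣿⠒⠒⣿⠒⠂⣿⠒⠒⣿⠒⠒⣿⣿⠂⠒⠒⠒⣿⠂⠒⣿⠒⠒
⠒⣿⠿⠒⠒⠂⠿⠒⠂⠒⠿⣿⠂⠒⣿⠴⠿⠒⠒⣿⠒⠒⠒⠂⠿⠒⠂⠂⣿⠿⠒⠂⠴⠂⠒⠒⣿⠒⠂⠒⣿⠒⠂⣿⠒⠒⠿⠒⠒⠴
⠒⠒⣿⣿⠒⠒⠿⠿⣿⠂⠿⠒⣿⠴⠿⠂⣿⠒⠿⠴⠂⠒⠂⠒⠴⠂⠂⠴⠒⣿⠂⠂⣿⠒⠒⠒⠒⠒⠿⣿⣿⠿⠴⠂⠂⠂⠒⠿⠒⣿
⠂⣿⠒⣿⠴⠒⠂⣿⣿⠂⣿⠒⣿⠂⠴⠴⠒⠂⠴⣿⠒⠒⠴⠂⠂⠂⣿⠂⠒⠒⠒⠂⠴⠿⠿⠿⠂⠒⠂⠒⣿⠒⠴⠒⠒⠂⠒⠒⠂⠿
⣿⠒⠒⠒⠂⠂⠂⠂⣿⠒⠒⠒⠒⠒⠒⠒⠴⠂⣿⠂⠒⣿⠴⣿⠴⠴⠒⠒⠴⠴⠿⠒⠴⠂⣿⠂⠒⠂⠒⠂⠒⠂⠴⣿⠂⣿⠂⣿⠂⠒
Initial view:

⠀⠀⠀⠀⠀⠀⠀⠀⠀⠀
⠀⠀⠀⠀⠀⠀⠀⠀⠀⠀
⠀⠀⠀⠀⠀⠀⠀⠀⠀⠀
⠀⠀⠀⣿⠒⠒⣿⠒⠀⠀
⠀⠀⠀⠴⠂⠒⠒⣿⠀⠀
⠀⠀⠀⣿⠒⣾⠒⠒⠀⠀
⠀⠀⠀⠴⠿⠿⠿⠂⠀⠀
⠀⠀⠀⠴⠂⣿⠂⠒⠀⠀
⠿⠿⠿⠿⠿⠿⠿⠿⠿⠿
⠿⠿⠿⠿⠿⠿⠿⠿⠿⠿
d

⠀⠀⠀⠀⠀⠀⠀⠀⠀⠀
⠀⠀⠀⠀⠀⠀⠀⠀⠀⠀
⠀⠀⠀⠀⠀⠀⠀⠀⠀⠀
⠀⠀⣿⠒⠒⣿⠒⠒⠀⠀
⠀⠀⠴⠂⠒⠒⣿⠒⠀⠀
⠀⠀⣿⠒⠒⣾⠒⠒⠀⠀
⠀⠀⠴⠿⠿⠿⠂⠒⠀⠀
⠀⠀⠴⠂⣿⠂⠒⠂⠀⠀
⠿⠿⠿⠿⠿⠿⠿⠿⠿⠿
⠿⠿⠿⠿⠿⠿⠿⠿⠿⠿

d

⠀⠀⠀⠀⠀⠀⠀⠀⠀⠀
⠀⠀⠀⠀⠀⠀⠀⠀⠀⠀
⠀⠀⠀⠀⠀⠀⠀⠀⠀⠀
⠀⣿⠒⠒⣿⠒⠒⣿⠀⠀
⠀⠴⠂⠒⠒⣿⠒⠂⠀⠀
⠀⣿⠒⠒⠒⣾⠒⠿⠀⠀
⠀⠴⠿⠿⠿⠂⠒⠂⠀⠀
⠀⠴⠂⣿⠂⠒⠂⠒⠀⠀
⠿⠿⠿⠿⠿⠿⠿⠿⠿⠿
⠿⠿⠿⠿⠿⠿⠿⠿⠿⠿

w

⠀⠀⠀⠀⠀⠀⠀⠀⠀⠀
⠀⠀⠀⠀⠀⠀⠀⠀⠀⠀
⠀⠀⠀⠀⠀⠀⠀⠀⠀⠀
⠀⠀⠀⠒⠒⠿⠒⠒⠀⠀
⠀⣿⠒⠒⣿⠒⠒⣿⠀⠀
⠀⠴⠂⠒⠒⣾⠒⠂⠀⠀
⠀⣿⠒⠒⠒⠒⠒⠿⠀⠀
⠀⠴⠿⠿⠿⠂⠒⠂⠀⠀
⠀⠴⠂⣿⠂⠒⠂⠒⠀⠀
⠿⠿⠿⠿⠿⠿⠿⠿⠿⠿

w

⠀⠀⠀⠀⠀⠀⠀⠀⠀⠀
⠀⠀⠀⠀⠀⠀⠀⠀⠀⠀
⠀⠀⠀⠀⠀⠀⠀⠀⠀⠀
⠀⠀⠀⠿⣿⠂⣿⠴⠀⠀
⠀⠀⠀⠒⠒⠿⠒⠒⠀⠀
⠀⣿⠒⠒⣿⣾⠒⣿⠀⠀
⠀⠴⠂⠒⠒⣿⠒⠂⠀⠀
⠀⣿⠒⠒⠒⠒⠒⠿⠀⠀
⠀⠴⠿⠿⠿⠂⠒⠂⠀⠀
⠀⠴⠂⣿⠂⠒⠂⠒⠀⠀

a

⠀⠀⠀⠀⠀⠀⠀⠀⠀⠀
⠀⠀⠀⠀⠀⠀⠀⠀⠀⠀
⠀⠀⠀⠀⠀⠀⠀⠀⠀⠀
⠀⠀⠀⣿⠿⣿⠂⣿⠴⠀
⠀⠀⠀⠂⠒⠒⠿⠒⠒⠀
⠀⠀⣿⠒⠒⣾⠒⠒⣿⠀
⠀⠀⠴⠂⠒⠒⣿⠒⠂⠀
⠀⠀⣿⠒⠒⠒⠒⠒⠿⠀
⠀⠀⠴⠿⠿⠿⠂⠒⠂⠀
⠀⠀⠴⠂⣿⠂⠒⠂⠒⠀

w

⠀⠀⠀⠀⠀⠀⠀⠀⠀⠀
⠀⠀⠀⠀⠀⠀⠀⠀⠀⠀
⠀⠀⠀⠀⠀⠀⠀⠀⠀⠀
⠀⠀⠀⠒⠂⠒⠂⠒⠀⠀
⠀⠀⠀⣿⠿⣿⠂⣿⠴⠀
⠀⠀⠀⠂⠒⣾⠿⠒⠒⠀
⠀⠀⣿⠒⠒⣿⠒⠒⣿⠀
⠀⠀⠴⠂⠒⠒⣿⠒⠂⠀
⠀⠀⣿⠒⠒⠒⠒⠒⠿⠀
⠀⠀⠴⠿⠿⠿⠂⠒⠂⠀

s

⠀⠀⠀⠀⠀⠀⠀⠀⠀⠀
⠀⠀⠀⠀⠀⠀⠀⠀⠀⠀
⠀⠀⠀⠒⠂⠒⠂⠒⠀⠀
⠀⠀⠀⣿⠿⣿⠂⣿⠴⠀
⠀⠀⠀⠂⠒⠒⠿⠒⠒⠀
⠀⠀⣿⠒⠒⣾⠒⠒⣿⠀
⠀⠀⠴⠂⠒⠒⣿⠒⠂⠀
⠀⠀⣿⠒⠒⠒⠒⠒⠿⠀
⠀⠀⠴⠿⠿⠿⠂⠒⠂⠀
⠀⠀⠴⠂⣿⠂⠒⠂⠒⠀

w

⠀⠀⠀⠀⠀⠀⠀⠀⠀⠀
⠀⠀⠀⠀⠀⠀⠀⠀⠀⠀
⠀⠀⠀⠀⠀⠀⠀⠀⠀⠀
⠀⠀⠀⠒⠂⠒⠂⠒⠀⠀
⠀⠀⠀⣿⠿⣿⠂⣿⠴⠀
⠀⠀⠀⠂⠒⣾⠿⠒⠒⠀
⠀⠀⣿⠒⠒⣿⠒⠒⣿⠀
⠀⠀⠴⠂⠒⠒⣿⠒⠂⠀
⠀⠀⣿⠒⠒⠒⠒⠒⠿⠀
⠀⠀⠴⠿⠿⠿⠂⠒⠂⠀

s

⠀⠀⠀⠀⠀⠀⠀⠀⠀⠀
⠀⠀⠀⠀⠀⠀⠀⠀⠀⠀
⠀⠀⠀⠒⠂⠒⠂⠒⠀⠀
⠀⠀⠀⣿⠿⣿⠂⣿⠴⠀
⠀⠀⠀⠂⠒⠒⠿⠒⠒⠀
⠀⠀⣿⠒⠒⣾⠒⠒⣿⠀
⠀⠀⠴⠂⠒⠒⣿⠒⠂⠀
⠀⠀⣿⠒⠒⠒⠒⠒⠿⠀
⠀⠀⠴⠿⠿⠿⠂⠒⠂⠀
⠀⠀⠴⠂⣿⠂⠒⠂⠒⠀


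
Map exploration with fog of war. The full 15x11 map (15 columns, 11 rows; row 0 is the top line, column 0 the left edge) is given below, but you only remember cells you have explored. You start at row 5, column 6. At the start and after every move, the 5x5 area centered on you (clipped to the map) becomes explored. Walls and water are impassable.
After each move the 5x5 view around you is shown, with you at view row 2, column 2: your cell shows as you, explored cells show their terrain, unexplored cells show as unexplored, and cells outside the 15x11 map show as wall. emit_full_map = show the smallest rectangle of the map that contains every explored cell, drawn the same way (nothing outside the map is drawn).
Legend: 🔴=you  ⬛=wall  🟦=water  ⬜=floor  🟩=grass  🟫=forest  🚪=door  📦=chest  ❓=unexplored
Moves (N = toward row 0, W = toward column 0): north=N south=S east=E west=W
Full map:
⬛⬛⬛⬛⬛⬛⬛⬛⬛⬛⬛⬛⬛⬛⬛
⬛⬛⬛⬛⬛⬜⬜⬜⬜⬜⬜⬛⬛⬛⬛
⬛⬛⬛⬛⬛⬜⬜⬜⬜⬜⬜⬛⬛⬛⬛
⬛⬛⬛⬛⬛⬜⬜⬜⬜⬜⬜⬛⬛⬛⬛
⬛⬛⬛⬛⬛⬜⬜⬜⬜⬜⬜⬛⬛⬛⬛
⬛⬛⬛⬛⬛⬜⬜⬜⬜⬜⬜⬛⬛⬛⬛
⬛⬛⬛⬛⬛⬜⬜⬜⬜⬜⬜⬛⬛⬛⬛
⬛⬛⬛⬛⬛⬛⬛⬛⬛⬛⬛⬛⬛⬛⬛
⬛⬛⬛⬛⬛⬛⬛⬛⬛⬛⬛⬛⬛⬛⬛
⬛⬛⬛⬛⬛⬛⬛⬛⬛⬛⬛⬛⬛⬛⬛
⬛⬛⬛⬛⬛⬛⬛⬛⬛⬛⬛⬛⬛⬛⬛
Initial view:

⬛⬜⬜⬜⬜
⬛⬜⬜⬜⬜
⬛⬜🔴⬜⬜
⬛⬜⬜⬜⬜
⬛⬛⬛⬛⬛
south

⬛⬜⬜⬜⬜
⬛⬜⬜⬜⬜
⬛⬜🔴⬜⬜
⬛⬛⬛⬛⬛
⬛⬛⬛⬛⬛

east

⬜⬜⬜⬜⬜
⬜⬜⬜⬜⬜
⬜⬜🔴⬜⬜
⬛⬛⬛⬛⬛
⬛⬛⬛⬛⬛

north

⬜⬜⬜⬜⬜
⬜⬜⬜⬜⬜
⬜⬜🔴⬜⬜
⬜⬜⬜⬜⬜
⬛⬛⬛⬛⬛

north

⬜⬜⬜⬜⬜
⬜⬜⬜⬜⬜
⬜⬜🔴⬜⬜
⬜⬜⬜⬜⬜
⬜⬜⬜⬜⬜

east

⬜⬜⬜⬜⬜
⬜⬜⬜⬜⬜
⬜⬜🔴⬜⬜
⬜⬜⬜⬜⬜
⬜⬜⬜⬜⬜

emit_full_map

❓⬜⬜⬜⬜⬜⬜
⬛⬜⬜⬜⬜⬜⬜
⬛⬜⬜⬜🔴⬜⬜
⬛⬜⬜⬜⬜⬜⬜
⬛⬜⬜⬜⬜⬜⬜
⬛⬛⬛⬛⬛⬛❓
⬛⬛⬛⬛⬛⬛❓


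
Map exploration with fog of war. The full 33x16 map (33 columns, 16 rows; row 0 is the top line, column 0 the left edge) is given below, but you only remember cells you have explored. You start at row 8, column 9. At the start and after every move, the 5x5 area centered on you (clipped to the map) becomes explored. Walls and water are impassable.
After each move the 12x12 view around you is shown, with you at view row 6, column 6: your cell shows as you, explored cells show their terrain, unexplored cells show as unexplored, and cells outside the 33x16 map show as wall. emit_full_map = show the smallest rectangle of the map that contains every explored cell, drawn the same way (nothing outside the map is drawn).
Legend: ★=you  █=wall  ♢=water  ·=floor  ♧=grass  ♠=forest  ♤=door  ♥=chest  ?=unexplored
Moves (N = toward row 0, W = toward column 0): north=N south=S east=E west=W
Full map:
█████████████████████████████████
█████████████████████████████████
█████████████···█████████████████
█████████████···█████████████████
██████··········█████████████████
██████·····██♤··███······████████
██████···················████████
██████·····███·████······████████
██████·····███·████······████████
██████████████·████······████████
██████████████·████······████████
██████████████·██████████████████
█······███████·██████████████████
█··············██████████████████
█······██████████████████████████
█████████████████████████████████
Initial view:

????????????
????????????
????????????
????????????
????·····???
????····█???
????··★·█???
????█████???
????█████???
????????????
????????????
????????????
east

????????????
????????????
????????????
????????????
???······???
???····██???
???···★██???
???██████???
???██████???
????????????
????????????
????????????

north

????????????
????????????
????????????
????????????
????···██???
???······???
???···★██???
???····██???
???██████???
???██████???
????????????
????????????

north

????????????
????????????
????????????
????????????
????·····???
????···██???
???···★··???
???····██???
???····██???
???██████???
???██████???
????????????

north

████████████
????????????
????????????
????????????
????█████???
????·····???
????··★██???
???······???
???····██???
???····██???
???██████???
???██████???

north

████████████
████████████
????????????
????????????
????█████???
????█████???
????··★··???
????···██???
???······???
???····██???
???····██???
???██████???

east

████████████
████████████
????????????
????????????
???█████·???
???█████·???
???···★··???
???···██♤???
??·······???
??····██????
??····██????
??██████????

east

████████████
████████████
????????????
????????????
??█████··???
??█████··???
??····★··???
??···██♤·???
?········???
?····██?????
?····██?????
?██████?????

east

████████████
████████████
????????????
????????????
?█████···???
?█████···???
?·····★··???
?···██♤··???
·········???
····██??????
····██??????
██████??????

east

████████████
████████████
????????????
????????????
█████···█???
█████···█???
······★·█???
···██♤··█???
·········???
···██???????
···██???????
█████???????

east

████████████
████████████
????????????
????????????
████···██???
████···██???
······★██???
··██♤··██???
·········???
··██????????
··██????????
████????????

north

████████████
████████████
████████████
????????????
????█████???
████···██???
████··★██???
·······██???
··██♤··██???
·········???
··██????????
··██????????

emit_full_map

??????█████
?█████···██
?█████··★██
?········██
?···██♤··██
···········
····██?????
····██?????
██████?????
██████?????

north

████████████
████████████
████████████
████████████
????█████???
????█████???
████··★██???
████···██???
·······██???
··██♤··██???
·········???
··██????????

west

████████████
████████████
████████████
████████████
????██████??
????██████??
█████·★·██??
█████···██??
········██??
···██♤··██??
··········??
···██???????

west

████████████
████████████
████████████
████████████
????███████?
????███████?
?█████★··██?
?█████···██?
?········██?
?···██♤··██?
···········?
····██??????

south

████████████
████████████
████████████
????███████?
????███████?
?█████···██?
?█████★··██?
?········██?
?···██♤··██?
···········?
····██??????
····██??????

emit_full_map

????███████
????███████
?█████···██
?█████★··██
?········██
?···██♤··██
···········
····██?????
····██?????
██████?????
██████?????

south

████████████
████████████
????███████?
????███████?
?█████···██?
?█████···██?
?·····★··██?
?···██♤··██?
···········?
····██??????
····██??????
██████??????

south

████████████
????███████?
????███████?
?█████···██?
?█████···██?
?········██?
?···██★··██?
···········?
····███·█???
····██??????
██████??????
██████??????

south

????███████?
????███████?
?█████···██?
?█████···██?
?········██?
?···██♤··██?
······★····?
····███·█???
····███·█???
██████??????
██████??????
????????????

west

?????███████
?????███████
??█████···██
??█████···██
??········██
??···██♤··██
?·····★·····
?····███·█??
?····███·█??
?██████?????
?██████?????
????????????

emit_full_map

????███████
????███████
?█████···██
?█████···██
?········██
?···██♤··██
·····★·····
····███·█??
····███·█??
██████?????
██████?????

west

??????██████
??????██████
???█████···█
???█████···█
???········█
???···██♤··█
??····★·····
??····███·█?
??····███·█?
??██████????
??██████????
????????????

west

???????█████
???????█████
????█████···
????█████···
????········
????···██♤··
???···★·····
???····███·█
???····███·█
???██████???
???██████???
????????????

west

????????████
????????████
?????█████··
?????█████··
????········
????····██♤·
????··★·····
????····███·
????····███·
????██████??
????██████??
????????????

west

?????????███
?????????███
??????█████·
??????█████·
????········
????·····██♤
????··★·····
????·····███
????·····███
?????██████?
?????██████?
????????????

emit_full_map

?????███████
?????███████
??█████···██
??█████···██
··········██
·····██♤··██
··★·········
·····███·█??
·····███·█??
?██████?????
?██████?????

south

?????????███
??????█████·
??????█████·
????········
????·····██♤
????········
????··★··███
????·····███
????███████?
?????██████?
????????????
????????????

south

??????█████·
??????█████·
????········
????·····██♤
????········
????·····███
????··★··███
????███████?
????███████?
????????????
????????????
????????????

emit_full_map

?????███████
?????███████
??█████···██
??█████···██
··········██
·····██♤··██
············
·····███·█??
··★··███·█??
███████?????
███████?????


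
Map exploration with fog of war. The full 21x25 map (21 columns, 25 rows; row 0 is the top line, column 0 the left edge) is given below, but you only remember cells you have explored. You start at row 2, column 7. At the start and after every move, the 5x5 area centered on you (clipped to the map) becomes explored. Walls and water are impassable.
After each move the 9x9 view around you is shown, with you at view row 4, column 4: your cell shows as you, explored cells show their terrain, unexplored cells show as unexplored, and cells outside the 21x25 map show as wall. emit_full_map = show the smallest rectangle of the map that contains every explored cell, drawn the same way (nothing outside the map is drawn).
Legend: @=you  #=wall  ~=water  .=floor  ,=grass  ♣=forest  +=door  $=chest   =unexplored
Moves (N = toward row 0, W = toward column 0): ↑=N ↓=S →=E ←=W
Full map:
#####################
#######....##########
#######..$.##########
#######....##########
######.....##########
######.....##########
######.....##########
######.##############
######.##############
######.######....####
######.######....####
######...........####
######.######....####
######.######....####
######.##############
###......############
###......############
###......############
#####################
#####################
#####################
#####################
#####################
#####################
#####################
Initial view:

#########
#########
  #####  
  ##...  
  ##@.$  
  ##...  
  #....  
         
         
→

#########
#########
 ######  
 ##....  
 ##.@$.  
 ##....  
 #.....  
         
         

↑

#########
#########
#########
 ######  
 ##.@..  
 ##..$.  
 ##....  
 #.....  
         

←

#########
#########
#########
  ###### 
  ##@... 
  ##..$. 
  ##.... 
  #..... 
         

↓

#########
#########
  ###### 
  ##.... 
  ##@.$. 
  ##.... 
  #..... 
         
         

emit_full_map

######
##....
##@.$.
##....
#.....

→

#########
#########
 ######  
 ##....  
 ##.@$.  
 ##....  
 #.....  
         
         

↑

#########
#########
#########
 ######  
 ##.@..  
 ##..$.  
 ##....  
 #.....  
         


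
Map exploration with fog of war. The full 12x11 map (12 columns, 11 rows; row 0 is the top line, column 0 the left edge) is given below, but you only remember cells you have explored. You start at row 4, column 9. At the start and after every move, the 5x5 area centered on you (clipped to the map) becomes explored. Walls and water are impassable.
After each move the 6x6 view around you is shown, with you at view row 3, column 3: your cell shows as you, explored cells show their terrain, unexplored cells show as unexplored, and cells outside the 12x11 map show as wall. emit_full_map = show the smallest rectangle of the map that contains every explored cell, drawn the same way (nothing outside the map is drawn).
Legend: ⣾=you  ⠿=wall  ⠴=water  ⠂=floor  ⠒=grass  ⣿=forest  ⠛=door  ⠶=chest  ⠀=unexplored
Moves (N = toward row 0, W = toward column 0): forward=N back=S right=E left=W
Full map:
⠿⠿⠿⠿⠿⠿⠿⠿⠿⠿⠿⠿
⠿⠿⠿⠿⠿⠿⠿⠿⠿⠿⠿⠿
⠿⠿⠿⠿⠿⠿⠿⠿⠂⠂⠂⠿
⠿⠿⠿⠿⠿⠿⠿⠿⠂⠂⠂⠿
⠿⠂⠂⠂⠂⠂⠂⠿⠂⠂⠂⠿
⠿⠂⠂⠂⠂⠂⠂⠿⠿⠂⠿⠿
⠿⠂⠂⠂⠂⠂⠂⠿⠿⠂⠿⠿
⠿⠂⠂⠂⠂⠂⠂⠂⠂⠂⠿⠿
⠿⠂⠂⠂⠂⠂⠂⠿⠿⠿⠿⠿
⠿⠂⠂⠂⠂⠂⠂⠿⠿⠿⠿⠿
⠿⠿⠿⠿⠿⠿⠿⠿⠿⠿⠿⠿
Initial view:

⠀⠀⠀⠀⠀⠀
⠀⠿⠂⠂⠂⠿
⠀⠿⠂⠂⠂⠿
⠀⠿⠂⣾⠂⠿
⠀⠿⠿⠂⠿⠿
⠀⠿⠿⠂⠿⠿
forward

⠀⠀⠀⠀⠀⠀
⠀⠿⠿⠿⠿⠿
⠀⠿⠂⠂⠂⠿
⠀⠿⠂⣾⠂⠿
⠀⠿⠂⠂⠂⠿
⠀⠿⠿⠂⠿⠿

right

⠀⠀⠀⠀⠀⠿
⠿⠿⠿⠿⠿⠿
⠿⠂⠂⠂⠿⠿
⠿⠂⠂⣾⠿⠿
⠿⠂⠂⠂⠿⠿
⠿⠿⠂⠿⠿⠿

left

⠀⠀⠀⠀⠀⠀
⠀⠿⠿⠿⠿⠿
⠀⠿⠂⠂⠂⠿
⠀⠿⠂⣾⠂⠿
⠀⠿⠂⠂⠂⠿
⠀⠿⠿⠂⠿⠿

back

⠀⠿⠿⠿⠿⠿
⠀⠿⠂⠂⠂⠿
⠀⠿⠂⠂⠂⠿
⠀⠿⠂⣾⠂⠿
⠀⠿⠿⠂⠿⠿
⠀⠿⠿⠂⠿⠿

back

⠀⠿⠂⠂⠂⠿
⠀⠿⠂⠂⠂⠿
⠀⠿⠂⠂⠂⠿
⠀⠿⠿⣾⠿⠿
⠀⠿⠿⠂⠿⠿
⠀⠂⠂⠂⠿⠿

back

⠀⠿⠂⠂⠂⠿
⠀⠿⠂⠂⠂⠿
⠀⠿⠿⠂⠿⠿
⠀⠿⠿⣾⠿⠿
⠀⠂⠂⠂⠿⠿
⠀⠿⠿⠿⠿⠿

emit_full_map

⠿⠿⠿⠿⠿
⠿⠂⠂⠂⠿
⠿⠂⠂⠂⠿
⠿⠂⠂⠂⠿
⠿⠿⠂⠿⠿
⠿⠿⣾⠿⠿
⠂⠂⠂⠿⠿
⠿⠿⠿⠿⠿

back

⠀⠿⠂⠂⠂⠿
⠀⠿⠿⠂⠿⠿
⠀⠿⠿⠂⠿⠿
⠀⠂⠂⣾⠿⠿
⠀⠿⠿⠿⠿⠿
⠀⠿⠿⠿⠿⠿

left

⠀⠀⠿⠂⠂⠂
⠀⠂⠿⠿⠂⠿
⠀⠂⠿⠿⠂⠿
⠀⠂⠂⣾⠂⠿
⠀⠂⠿⠿⠿⠿
⠀⠂⠿⠿⠿⠿

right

⠀⠿⠂⠂⠂⠿
⠂⠿⠿⠂⠿⠿
⠂⠿⠿⠂⠿⠿
⠂⠂⠂⣾⠿⠿
⠂⠿⠿⠿⠿⠿
⠂⠿⠿⠿⠿⠿

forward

⠀⠿⠂⠂⠂⠿
⠀⠿⠂⠂⠂⠿
⠂⠿⠿⠂⠿⠿
⠂⠿⠿⣾⠿⠿
⠂⠂⠂⠂⠿⠿
⠂⠿⠿⠿⠿⠿

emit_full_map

⠀⠿⠿⠿⠿⠿
⠀⠿⠂⠂⠂⠿
⠀⠿⠂⠂⠂⠿
⠀⠿⠂⠂⠂⠿
⠂⠿⠿⠂⠿⠿
⠂⠿⠿⣾⠿⠿
⠂⠂⠂⠂⠿⠿
⠂⠿⠿⠿⠿⠿
⠂⠿⠿⠿⠿⠿
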